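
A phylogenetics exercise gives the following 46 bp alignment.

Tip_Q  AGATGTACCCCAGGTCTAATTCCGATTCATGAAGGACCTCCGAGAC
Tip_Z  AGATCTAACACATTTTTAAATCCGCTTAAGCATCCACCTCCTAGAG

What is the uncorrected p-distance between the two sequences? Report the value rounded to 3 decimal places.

0.348

Mismatches occur at site 5 (G/C), site 8 (C/A), site 10 (C/A), site 13 (G/T), site 14 (G/T), site 16 (C/T), site 20 (T/A), site 25 (A/C), site 28 (C/A), site 30 (T/G), site 31 (G/C), site 33 (A/T), site 34 (G/C), site 35 (G/C), site 42 (G/T), site 46 (C/G).
There are 16 differences over 46 sites, so p = 16/46 = 0.348.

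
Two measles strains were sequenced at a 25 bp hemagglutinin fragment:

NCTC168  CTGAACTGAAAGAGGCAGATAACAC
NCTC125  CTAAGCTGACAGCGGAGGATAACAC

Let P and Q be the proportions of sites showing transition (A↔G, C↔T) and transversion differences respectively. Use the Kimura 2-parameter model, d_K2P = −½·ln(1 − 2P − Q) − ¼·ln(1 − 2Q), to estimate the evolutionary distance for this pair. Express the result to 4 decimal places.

0.2918

Differing sites — 3:G/A (Ti); 5:A/G (Ti); 10:A/C (Tv); 13:A/C (Tv); 16:C/A (Tv); 17:A/G (Ti).
Of the 6 differences, 3 transitions and 3 transversions over 25 sites: P = 3/25 = 0.120000, Q = 3/25 = 0.120000.
d = −0.5·ln(0.640000) − 0.25·ln(0.760000) = −0.5·(-0.446287) − 0.25·(-0.274437) = 0.2918.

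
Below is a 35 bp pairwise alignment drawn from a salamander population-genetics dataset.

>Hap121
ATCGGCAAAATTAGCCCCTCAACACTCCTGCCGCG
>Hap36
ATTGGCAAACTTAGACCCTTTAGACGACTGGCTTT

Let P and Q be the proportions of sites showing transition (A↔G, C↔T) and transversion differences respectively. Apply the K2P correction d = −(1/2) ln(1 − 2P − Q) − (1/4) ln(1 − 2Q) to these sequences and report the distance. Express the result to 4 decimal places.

Differing sites — 3:C/T (Ti); 10:A/C (Tv); 15:C/A (Tv); 20:C/T (Ti); 21:A/T (Tv); 23:C/G (Tv); 26:T/G (Tv); 27:C/A (Tv); 31:C/G (Tv); 33:G/T (Tv); 34:C/T (Ti); 35:G/T (Tv).
Of the 12 differences, 3 transitions and 9 transversions over 35 sites: P = 3/35 = 0.085714, Q = 9/35 = 0.257143.
d = −0.5·ln(0.571429) − 0.25·ln(0.485714) = −0.5·(-0.559615) − 0.25·(-0.722135) = 0.4603.

0.4603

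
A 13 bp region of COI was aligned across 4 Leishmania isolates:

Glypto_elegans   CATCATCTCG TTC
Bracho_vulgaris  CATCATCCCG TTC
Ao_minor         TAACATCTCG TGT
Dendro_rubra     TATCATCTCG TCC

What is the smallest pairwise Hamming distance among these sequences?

Pairwise Hamming distances:
  Glypto_elegans vs Bracho_vulgaris: 1
  Glypto_elegans vs Ao_minor: 4
  Glypto_elegans vs Dendro_rubra: 2
  Bracho_vulgaris vs Ao_minor: 5
  Bracho_vulgaris vs Dendro_rubra: 3
  Ao_minor vs Dendro_rubra: 3
The smallest is 1, between Glypto_elegans and Bracho_vulgaris.

1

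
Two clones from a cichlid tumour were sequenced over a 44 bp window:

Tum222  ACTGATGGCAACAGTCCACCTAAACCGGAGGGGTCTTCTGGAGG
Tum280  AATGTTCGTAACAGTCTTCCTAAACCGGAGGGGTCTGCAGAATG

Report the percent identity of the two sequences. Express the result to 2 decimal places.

Differing sites — 2:C/A; 5:A/T; 7:G/C; 9:C/T; 17:C/T; 18:A/T; 37:T/G; 39:T/A; 41:G/A; 43:G/T.
34 of the 44 sites match, so the percent identity is 34/44 × 100 = 77.27%.

77.27%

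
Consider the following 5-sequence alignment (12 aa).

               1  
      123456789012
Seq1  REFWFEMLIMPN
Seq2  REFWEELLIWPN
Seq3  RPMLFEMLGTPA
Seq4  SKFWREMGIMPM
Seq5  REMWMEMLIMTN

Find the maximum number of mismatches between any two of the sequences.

9

Pairwise Hamming distances:
  Seq1 vs Seq2: 3
  Seq1 vs Seq3: 6
  Seq1 vs Seq4: 5
  Seq1 vs Seq5: 3
  Seq2 vs Seq3: 8
  Seq2 vs Seq4: 7
  Seq2 vs Seq5: 5
  Seq3 vs Seq4: 9
  Seq3 vs Seq5: 7
  Seq4 vs Seq5: 7
The largest is 9, between Seq3 and Seq4.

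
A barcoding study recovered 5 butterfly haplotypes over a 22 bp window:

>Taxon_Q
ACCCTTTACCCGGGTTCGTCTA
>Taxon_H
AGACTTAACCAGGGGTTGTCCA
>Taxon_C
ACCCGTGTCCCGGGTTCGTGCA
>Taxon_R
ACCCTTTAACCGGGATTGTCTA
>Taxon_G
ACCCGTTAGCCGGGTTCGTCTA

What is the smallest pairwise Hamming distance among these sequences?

2

Pairwise Hamming distances:
  Taxon_Q vs Taxon_H: 7
  Taxon_Q vs Taxon_C: 5
  Taxon_Q vs Taxon_R: 3
  Taxon_Q vs Taxon_G: 2
  Taxon_H vs Taxon_C: 9
  Taxon_H vs Taxon_R: 7
  Taxon_H vs Taxon_G: 9
  Taxon_C vs Taxon_R: 8
  Taxon_C vs Taxon_G: 5
  Taxon_R vs Taxon_G: 4
The smallest is 2, between Taxon_Q and Taxon_G.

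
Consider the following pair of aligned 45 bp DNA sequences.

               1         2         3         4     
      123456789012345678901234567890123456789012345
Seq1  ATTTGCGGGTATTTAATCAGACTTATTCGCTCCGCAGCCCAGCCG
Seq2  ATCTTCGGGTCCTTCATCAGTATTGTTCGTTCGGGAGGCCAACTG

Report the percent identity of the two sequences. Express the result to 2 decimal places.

Mismatches occur at site 3 (T↔C), site 5 (G↔T), site 11 (A↔C), site 12 (T↔C), site 15 (A↔C), site 21 (A↔T), site 22 (C↔A), site 25 (A↔G), site 30 (C↔T), site 33 (C↔G), site 35 (C↔G), site 38 (C↔G), site 42 (G↔A), site 44 (C↔T).
31 of the 45 sites match, so the percent identity is 31/45 × 100 = 68.89%.

68.89%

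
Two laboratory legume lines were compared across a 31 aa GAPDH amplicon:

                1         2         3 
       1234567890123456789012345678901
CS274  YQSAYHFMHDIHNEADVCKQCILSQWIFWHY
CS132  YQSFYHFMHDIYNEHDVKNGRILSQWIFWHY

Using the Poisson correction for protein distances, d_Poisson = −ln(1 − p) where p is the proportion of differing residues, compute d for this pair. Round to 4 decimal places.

0.2559

The sequences differ at positions 4 (A/F), 12 (H/Y), 15 (A/H), 18 (C/K), 19 (K/N), 20 (Q/G), 21 (C/R).
p = 7/31 = 0.225806.
d = −ln(1 − 0.225806) = −ln(0.774194) = 0.2559.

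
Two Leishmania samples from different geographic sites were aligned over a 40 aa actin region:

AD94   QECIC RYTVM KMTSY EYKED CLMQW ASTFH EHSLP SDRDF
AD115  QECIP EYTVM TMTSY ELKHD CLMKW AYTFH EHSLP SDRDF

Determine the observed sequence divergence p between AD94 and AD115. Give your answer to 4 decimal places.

Differing sites — 5:C/P; 6:R/E; 11:K/T; 17:Y/L; 19:E/H; 24:Q/K; 27:S/Y.
There are 7 differences over 40 sites, so p = 7/40 = 0.1750.

0.1750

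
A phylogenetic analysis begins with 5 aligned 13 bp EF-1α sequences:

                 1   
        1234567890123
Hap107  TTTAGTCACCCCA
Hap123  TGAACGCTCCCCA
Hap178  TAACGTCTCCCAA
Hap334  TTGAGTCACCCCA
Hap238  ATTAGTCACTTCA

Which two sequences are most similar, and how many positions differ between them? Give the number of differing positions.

1

Pairwise Hamming distances:
  Hap107 vs Hap123: 5
  Hap107 vs Hap178: 5
  Hap107 vs Hap334: 1
  Hap107 vs Hap238: 3
  Hap123 vs Hap178: 5
  Hap123 vs Hap334: 5
  Hap123 vs Hap238: 8
  Hap178 vs Hap334: 5
  Hap178 vs Hap238: 8
  Hap334 vs Hap238: 4
The smallest is 1, between Hap107 and Hap334.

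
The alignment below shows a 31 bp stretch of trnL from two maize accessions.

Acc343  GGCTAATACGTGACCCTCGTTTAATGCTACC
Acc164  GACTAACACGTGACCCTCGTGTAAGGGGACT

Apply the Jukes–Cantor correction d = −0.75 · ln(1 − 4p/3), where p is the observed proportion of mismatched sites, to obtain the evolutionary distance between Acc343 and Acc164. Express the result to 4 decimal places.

Mismatches occur at site 2 (G↔A), site 7 (T↔C), site 21 (T↔G), site 25 (T↔G), site 27 (C↔G), site 28 (T↔G), site 31 (C↔T).
p = 7/31 = 0.225806.
d = −0.75 · ln(1 − (4/3)·0.225806) = −0.75 · ln(0.698925) = −0.75 · (-0.358212) = 0.2687.

0.2687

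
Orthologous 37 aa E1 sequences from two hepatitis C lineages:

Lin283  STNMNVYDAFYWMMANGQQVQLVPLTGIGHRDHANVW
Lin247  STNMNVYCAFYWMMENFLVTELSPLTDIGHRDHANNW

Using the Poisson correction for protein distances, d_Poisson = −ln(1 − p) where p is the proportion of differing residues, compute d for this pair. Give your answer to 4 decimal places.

0.3151

Differing sites — 8:D/C; 15:A/E; 17:G/F; 18:Q/L; 19:Q/V; 20:V/T; 21:Q/E; 23:V/S; 27:G/D; 36:V/N.
p = 10/37 = 0.270270.
d = −ln(1 − 0.270270) = −ln(0.729730) = 0.3151.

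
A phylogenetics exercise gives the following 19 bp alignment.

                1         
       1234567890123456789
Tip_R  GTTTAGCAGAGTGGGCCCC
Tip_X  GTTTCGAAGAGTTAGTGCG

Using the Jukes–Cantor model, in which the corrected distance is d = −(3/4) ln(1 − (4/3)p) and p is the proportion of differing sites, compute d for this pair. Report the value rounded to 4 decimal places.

0.5068

Differing sites — 5:A/C; 7:C/A; 13:G/T; 14:G/A; 16:C/T; 17:C/G; 19:C/G.
p = 7/19 = 0.368421.
d = −0.75 · ln(1 − (4/3)·0.368421) = −0.75 · ln(0.508772) = −0.75 · (-0.675755) = 0.5068.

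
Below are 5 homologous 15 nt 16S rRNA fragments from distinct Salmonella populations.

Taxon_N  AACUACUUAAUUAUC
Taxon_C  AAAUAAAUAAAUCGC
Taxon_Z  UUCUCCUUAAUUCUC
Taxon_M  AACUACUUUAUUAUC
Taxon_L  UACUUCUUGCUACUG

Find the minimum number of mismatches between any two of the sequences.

1

Pairwise Hamming distances:
  Taxon_N vs Taxon_C: 6
  Taxon_N vs Taxon_Z: 4
  Taxon_N vs Taxon_M: 1
  Taxon_N vs Taxon_L: 7
  Taxon_C vs Taxon_Z: 8
  Taxon_C vs Taxon_M: 7
  Taxon_C vs Taxon_L: 11
  Taxon_Z vs Taxon_M: 5
  Taxon_Z vs Taxon_L: 6
  Taxon_M vs Taxon_L: 7
The smallest is 1, between Taxon_N and Taxon_M.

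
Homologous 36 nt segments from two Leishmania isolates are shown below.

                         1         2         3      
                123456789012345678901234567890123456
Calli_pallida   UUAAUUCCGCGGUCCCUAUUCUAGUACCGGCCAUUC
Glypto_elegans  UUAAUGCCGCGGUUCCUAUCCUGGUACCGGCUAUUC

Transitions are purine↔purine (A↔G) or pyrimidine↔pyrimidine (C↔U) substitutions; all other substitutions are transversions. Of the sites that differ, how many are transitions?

4

Differing sites — 6:U/G (Tv); 14:C/U (Ti); 20:U/C (Ti); 23:A/G (Ti); 32:C/U (Ti).
Of the 5 differences, 4 transitions and 1 transversion, so the answer is 4.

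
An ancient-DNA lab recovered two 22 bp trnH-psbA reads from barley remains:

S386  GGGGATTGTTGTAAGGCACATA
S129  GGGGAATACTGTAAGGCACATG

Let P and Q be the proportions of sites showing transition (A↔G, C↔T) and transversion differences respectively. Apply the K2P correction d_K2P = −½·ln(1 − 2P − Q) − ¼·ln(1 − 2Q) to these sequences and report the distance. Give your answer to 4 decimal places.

0.2153

Mismatches occur at site 6 (T→A, transversion), site 8 (G→A, transition), site 9 (T→C, transition), site 22 (A→G, transition).
Of the 4 differences, 3 transitions and 1 transversion over 22 sites: P = 3/22 = 0.136364, Q = 1/22 = 0.045455.
d = −0.5·ln(0.681817) − 0.25·ln(0.909090) = −0.5·(-0.382994) − 0.25·(-0.095311) = 0.2153.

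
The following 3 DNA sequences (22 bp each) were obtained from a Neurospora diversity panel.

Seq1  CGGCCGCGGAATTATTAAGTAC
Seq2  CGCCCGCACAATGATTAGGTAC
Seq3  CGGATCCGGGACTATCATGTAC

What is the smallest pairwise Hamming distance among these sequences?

Pairwise Hamming distances:
  Seq1 vs Seq2: 5
  Seq1 vs Seq3: 7
  Seq2 vs Seq3: 11
The smallest is 5, between Seq1 and Seq2.

5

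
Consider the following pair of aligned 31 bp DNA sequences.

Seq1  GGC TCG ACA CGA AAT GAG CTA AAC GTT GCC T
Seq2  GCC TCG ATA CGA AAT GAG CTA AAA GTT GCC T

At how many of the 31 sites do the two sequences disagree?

3

The sequences differ at positions 2 (G/C), 8 (C/T), 24 (C/A).
That gives 3 mismatches out of 31 aligned sites, so the Hamming distance is 3.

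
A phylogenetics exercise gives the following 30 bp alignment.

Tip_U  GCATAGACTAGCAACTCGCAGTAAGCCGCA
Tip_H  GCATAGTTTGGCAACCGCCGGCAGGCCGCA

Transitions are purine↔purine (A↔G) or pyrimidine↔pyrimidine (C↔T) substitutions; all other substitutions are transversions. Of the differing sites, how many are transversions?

3

Differing sites — 7:A/T (Tv); 8:C/T (Ti); 10:A/G (Ti); 16:T/C (Ti); 17:C/G (Tv); 18:G/C (Tv); 20:A/G (Ti); 22:T/C (Ti); 24:A/G (Ti).
Of the 9 differences, 6 transitions and 3 transversions, so the answer is 3.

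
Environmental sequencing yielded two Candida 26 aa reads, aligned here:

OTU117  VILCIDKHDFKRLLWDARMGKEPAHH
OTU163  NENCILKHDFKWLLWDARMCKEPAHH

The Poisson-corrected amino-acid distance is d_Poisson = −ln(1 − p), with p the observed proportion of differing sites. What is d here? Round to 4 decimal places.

The sequences differ at positions 1 (V/N), 2 (I/E), 3 (L/N), 6 (D/L), 12 (R/W), 20 (G/C).
p = 6/26 = 0.230769.
d = −ln(1 − 0.230769) = −ln(0.769231) = 0.2624.

0.2624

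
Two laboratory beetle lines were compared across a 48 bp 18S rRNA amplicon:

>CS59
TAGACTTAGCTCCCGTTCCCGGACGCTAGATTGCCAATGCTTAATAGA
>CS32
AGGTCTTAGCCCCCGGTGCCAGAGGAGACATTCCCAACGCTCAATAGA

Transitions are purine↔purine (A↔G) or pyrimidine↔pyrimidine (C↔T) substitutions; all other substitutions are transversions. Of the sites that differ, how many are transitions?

5

The sequences differ at positions 1 (T/A, transversion), 2 (A/G, transition), 4 (A/T, transversion), 11 (T/C, transition), 16 (T/G, transversion), 18 (C/G, transversion), 21 (G/A, transition), 24 (C/G, transversion), 26 (C/A, transversion), 27 (T/G, transversion), 29 (G/C, transversion), 33 (G/C, transversion), 38 (T/C, transition), 42 (T/C, transition).
Of the 14 differences, 5 transitions and 9 transversions, so the answer is 5.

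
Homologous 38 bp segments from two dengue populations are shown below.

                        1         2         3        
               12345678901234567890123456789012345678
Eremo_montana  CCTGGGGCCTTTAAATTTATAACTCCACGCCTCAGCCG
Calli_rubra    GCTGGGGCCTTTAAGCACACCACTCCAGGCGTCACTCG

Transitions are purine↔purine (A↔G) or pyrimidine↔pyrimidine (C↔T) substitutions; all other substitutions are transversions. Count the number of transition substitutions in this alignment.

5

Mismatches occur at site 1 (C/G, transversion), site 15 (A/G, transition), site 16 (T/C, transition), site 17 (T/A, transversion), site 18 (T/C, transition), site 20 (T/C, transition), site 21 (A/C, transversion), site 28 (C/G, transversion), site 31 (C/G, transversion), site 35 (G/C, transversion), site 36 (C/T, transition).
Of the 11 differences, 5 transitions and 6 transversions, so the answer is 5.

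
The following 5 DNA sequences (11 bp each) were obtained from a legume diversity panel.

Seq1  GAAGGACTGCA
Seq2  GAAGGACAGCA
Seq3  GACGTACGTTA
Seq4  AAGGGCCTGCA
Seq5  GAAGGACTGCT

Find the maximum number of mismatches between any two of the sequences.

Pairwise Hamming distances:
  Seq1 vs Seq2: 1
  Seq1 vs Seq3: 5
  Seq1 vs Seq4: 3
  Seq1 vs Seq5: 1
  Seq2 vs Seq3: 5
  Seq2 vs Seq4: 4
  Seq2 vs Seq5: 2
  Seq3 vs Seq4: 7
  Seq3 vs Seq5: 6
  Seq4 vs Seq5: 4
The largest is 7, between Seq3 and Seq4.

7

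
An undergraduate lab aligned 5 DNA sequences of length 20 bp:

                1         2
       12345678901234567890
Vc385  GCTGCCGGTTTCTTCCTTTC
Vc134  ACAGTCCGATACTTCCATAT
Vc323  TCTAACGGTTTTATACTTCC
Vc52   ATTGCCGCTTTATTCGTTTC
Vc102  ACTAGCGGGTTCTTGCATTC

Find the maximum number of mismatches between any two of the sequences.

Pairwise Hamming distances:
  Vc385 vs Vc134: 9
  Vc385 vs Vc323: 7
  Vc385 vs Vc52: 5
  Vc385 vs Vc102: 6
  Vc134 vs Vc323: 13
  Vc134 vs Vc52: 12
  Vc134 vs Vc102: 9
  Vc323 vs Vc52: 10
  Vc323 vs Vc102: 8
  Vc52 vs Vc102: 9
The largest is 13, between Vc134 and Vc323.

13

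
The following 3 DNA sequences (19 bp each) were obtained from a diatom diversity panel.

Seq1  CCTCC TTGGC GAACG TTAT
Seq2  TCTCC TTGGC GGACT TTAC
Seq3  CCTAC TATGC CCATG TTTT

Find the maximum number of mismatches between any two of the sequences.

Pairwise Hamming distances:
  Seq1 vs Seq2: 4
  Seq1 vs Seq3: 7
  Seq2 vs Seq3: 10
The largest is 10, between Seq2 and Seq3.

10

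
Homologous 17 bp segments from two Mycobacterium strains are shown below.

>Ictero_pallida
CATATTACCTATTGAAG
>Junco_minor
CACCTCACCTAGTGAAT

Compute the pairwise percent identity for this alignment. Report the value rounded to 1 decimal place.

70.6%

Mismatches occur at site 3 (T↔C), site 4 (A↔C), site 6 (T↔C), site 12 (T↔G), site 17 (G↔T).
12 of the 17 sites match, so the percent identity is 12/17 × 100 = 70.6%.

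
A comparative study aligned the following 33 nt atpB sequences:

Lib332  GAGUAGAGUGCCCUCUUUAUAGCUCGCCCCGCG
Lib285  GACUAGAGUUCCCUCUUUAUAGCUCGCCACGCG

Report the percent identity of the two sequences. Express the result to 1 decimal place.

Differing sites — 3:G/C; 10:G/U; 29:C/A.
30 of the 33 sites match, so the percent identity is 30/33 × 100 = 90.9%.

90.9%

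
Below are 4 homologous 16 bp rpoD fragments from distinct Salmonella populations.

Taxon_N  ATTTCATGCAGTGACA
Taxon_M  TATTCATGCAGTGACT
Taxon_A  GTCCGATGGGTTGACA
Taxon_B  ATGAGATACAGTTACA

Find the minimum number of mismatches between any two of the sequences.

3

Pairwise Hamming distances:
  Taxon_N vs Taxon_M: 3
  Taxon_N vs Taxon_A: 7
  Taxon_N vs Taxon_B: 5
  Taxon_M vs Taxon_A: 9
  Taxon_M vs Taxon_B: 8
  Taxon_A vs Taxon_B: 8
The smallest is 3, between Taxon_N and Taxon_M.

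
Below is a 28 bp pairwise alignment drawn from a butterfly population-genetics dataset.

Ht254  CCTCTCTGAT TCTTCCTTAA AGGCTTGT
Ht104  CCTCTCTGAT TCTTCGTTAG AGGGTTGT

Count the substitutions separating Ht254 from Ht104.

3

The sequences differ at positions 16 (C/G), 20 (A/G), 24 (C/G).
That gives 3 mismatches out of 28 aligned sites, so the Hamming distance is 3.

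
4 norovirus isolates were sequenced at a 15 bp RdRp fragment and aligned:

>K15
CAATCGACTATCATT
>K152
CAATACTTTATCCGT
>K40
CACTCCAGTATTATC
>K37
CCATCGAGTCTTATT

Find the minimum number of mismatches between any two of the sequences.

Pairwise Hamming distances:
  K15 vs K152: 6
  K15 vs K40: 5
  K15 vs K37: 4
  K152 vs K40: 8
  K152 vs K37: 9
  K40 vs K37: 5
The smallest is 4, between K15 and K37.

4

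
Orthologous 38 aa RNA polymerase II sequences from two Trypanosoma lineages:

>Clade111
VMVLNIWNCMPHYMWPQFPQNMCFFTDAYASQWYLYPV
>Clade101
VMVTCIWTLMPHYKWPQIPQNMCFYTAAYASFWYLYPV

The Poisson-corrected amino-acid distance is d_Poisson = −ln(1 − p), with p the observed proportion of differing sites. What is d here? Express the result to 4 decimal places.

Mismatches occur at site 4 (L→T), site 5 (N→C), site 8 (N→T), site 9 (C→L), site 14 (M→K), site 18 (F→I), site 25 (F→Y), site 27 (D→A), site 32 (Q→F).
p = 9/38 = 0.236842.
d = −ln(1 − 0.236842) = −ln(0.763158) = 0.2703.

0.2703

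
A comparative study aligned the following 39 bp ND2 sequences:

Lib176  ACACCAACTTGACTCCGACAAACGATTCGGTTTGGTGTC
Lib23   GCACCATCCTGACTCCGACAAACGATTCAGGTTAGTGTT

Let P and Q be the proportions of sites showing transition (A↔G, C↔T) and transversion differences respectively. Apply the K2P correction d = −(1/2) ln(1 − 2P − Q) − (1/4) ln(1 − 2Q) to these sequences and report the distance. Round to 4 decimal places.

Mismatches occur at site 1 (A→G, transition), site 7 (A→T, transversion), site 9 (T→C, transition), site 29 (G→A, transition), site 31 (T→G, transversion), site 34 (G→A, transition), site 39 (C→T, transition).
Of the 7 differences, 5 transitions and 2 transversions over 39 sites: P = 5/39 = 0.128205, Q = 2/39 = 0.051282.
d = −0.5·ln(0.692308) − 0.25·ln(0.897436) = −0.5·(-0.367724) − 0.25·(-0.108213) = 0.2109.

0.2109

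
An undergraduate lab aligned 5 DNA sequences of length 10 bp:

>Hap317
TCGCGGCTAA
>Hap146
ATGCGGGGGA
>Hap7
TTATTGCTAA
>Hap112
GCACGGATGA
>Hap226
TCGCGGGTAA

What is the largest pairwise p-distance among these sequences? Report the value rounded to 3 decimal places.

0.700

Pairwise Hamming distances:
  Hap317 vs Hap146: 5
  Hap317 vs Hap7: 4
  Hap317 vs Hap112: 4
  Hap317 vs Hap226: 1
  Hap146 vs Hap7: 7
  Hap146 vs Hap112: 5
  Hap146 vs Hap226: 4
  Hap7 vs Hap112: 6
  Hap7 vs Hap226: 5
  Hap112 vs Hap226: 4
The largest is 7 mismatches, between Hap146 and Hap7; p = 7/10 = 0.700.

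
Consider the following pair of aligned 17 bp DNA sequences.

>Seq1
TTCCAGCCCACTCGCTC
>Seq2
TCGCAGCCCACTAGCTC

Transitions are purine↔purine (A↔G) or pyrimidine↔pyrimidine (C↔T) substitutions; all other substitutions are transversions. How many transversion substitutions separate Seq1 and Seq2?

2

The sequences differ at positions 2 (T/C, transition), 3 (C/G, transversion), 13 (C/A, transversion).
Of the 3 differences, 1 transition and 2 transversions, so the answer is 2.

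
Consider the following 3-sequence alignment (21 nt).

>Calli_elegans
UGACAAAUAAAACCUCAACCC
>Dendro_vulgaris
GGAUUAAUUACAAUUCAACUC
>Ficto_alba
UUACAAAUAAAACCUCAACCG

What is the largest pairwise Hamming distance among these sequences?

10

Pairwise Hamming distances:
  Calli_elegans vs Dendro_vulgaris: 8
  Calli_elegans vs Ficto_alba: 2
  Dendro_vulgaris vs Ficto_alba: 10
The largest is 10, between Dendro_vulgaris and Ficto_alba.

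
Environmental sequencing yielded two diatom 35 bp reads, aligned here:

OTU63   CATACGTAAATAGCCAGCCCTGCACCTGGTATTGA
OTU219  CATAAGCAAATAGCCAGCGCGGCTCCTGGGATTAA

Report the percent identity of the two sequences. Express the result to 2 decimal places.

Differing sites — 5:C/A; 7:T/C; 19:C/G; 21:T/G; 24:A/T; 30:T/G; 34:G/A.
28 of the 35 sites match, so the percent identity is 28/35 × 100 = 80.00%.

80.00%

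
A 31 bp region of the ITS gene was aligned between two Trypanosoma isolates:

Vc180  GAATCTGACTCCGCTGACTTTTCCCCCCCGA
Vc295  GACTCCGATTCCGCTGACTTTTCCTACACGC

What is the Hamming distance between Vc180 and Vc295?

7

Mismatches occur at site 3 (A↔C), site 6 (T↔C), site 9 (C↔T), site 25 (C↔T), site 26 (C↔A), site 28 (C↔A), site 31 (A↔C).
That gives 7 mismatches out of 31 aligned sites, so the Hamming distance is 7.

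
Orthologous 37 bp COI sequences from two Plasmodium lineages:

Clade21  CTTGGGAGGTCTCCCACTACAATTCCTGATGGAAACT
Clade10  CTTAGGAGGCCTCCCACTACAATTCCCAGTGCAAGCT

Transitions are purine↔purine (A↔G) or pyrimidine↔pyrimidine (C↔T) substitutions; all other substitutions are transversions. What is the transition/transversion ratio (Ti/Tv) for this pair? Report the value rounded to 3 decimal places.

Differing sites — 4:G/A (Ti); 10:T/C (Ti); 27:T/C (Ti); 28:G/A (Ti); 29:A/G (Ti); 32:G/C (Tv); 35:A/G (Ti).
Of the 7 differences, 6 transitions and 1 transversion, so Ti/Tv = 6/1 = 6.000.

6.000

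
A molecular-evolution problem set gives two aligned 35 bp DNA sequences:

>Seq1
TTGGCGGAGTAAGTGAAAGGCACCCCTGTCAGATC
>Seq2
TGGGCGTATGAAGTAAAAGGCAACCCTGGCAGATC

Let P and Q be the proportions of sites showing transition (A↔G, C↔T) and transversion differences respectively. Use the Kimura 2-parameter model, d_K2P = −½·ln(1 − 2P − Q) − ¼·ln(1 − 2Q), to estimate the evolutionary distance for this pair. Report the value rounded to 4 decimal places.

Mismatches occur at site 2 (T→G, transversion), site 7 (G→T, transversion), site 9 (G→T, transversion), site 10 (T→G, transversion), site 15 (G→A, transition), site 23 (C→A, transversion), site 29 (T→G, transversion).
Of the 7 differences, 1 transition and 6 transversions over 35 sites: P = 1/35 = 0.028571, Q = 6/35 = 0.171429.
d = −0.5·ln(0.771429) − 0.25·ln(0.657142) = −0.5·(-0.259511) − 0.25·(-0.419855) = 0.2347.

0.2347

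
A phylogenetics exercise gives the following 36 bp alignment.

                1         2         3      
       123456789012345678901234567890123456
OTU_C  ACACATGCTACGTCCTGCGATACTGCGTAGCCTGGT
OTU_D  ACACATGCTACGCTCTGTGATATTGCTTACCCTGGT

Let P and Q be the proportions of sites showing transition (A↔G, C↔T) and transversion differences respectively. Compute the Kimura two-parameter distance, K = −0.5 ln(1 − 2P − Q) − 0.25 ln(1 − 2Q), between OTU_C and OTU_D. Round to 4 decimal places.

Mismatches occur at site 13 (T↔C, transition), site 14 (C↔T, transition), site 18 (C↔T, transition), site 23 (C↔T, transition), site 27 (G↔T, transversion), site 30 (G↔C, transversion).
Of the 6 differences, 4 transitions and 2 transversions over 36 sites: P = 4/36 = 0.111111, Q = 2/36 = 0.055556.
d = −0.5·ln(0.722222) − 0.25·ln(0.888888) = −0.5·(-0.325423) − 0.25·(-0.117784) = 0.1922.

0.1922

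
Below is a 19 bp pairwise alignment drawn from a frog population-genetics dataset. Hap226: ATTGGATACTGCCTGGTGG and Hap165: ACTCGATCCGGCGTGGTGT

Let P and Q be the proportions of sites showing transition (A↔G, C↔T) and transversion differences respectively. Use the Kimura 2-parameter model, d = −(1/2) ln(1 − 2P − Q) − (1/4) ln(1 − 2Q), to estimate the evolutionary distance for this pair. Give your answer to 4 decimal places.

0.4166

Mismatches occur at site 2 (T→C, transition), site 4 (G→C, transversion), site 8 (A→C, transversion), site 10 (T→G, transversion), site 13 (C→G, transversion), site 19 (G→T, transversion).
Of the 6 differences, 1 transition and 5 transversions over 19 sites: P = 1/19 = 0.052632, Q = 5/19 = 0.263158.
d = −0.5·ln(0.631578) − 0.25·ln(0.473684) = −0.5·(-0.459534) − 0.25·(-0.747215) = 0.4166.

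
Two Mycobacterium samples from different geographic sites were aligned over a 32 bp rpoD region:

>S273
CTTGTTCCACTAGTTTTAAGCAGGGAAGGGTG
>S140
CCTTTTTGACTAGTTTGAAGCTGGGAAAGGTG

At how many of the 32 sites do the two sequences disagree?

Differing sites — 2:T/C; 4:G/T; 7:C/T; 8:C/G; 17:T/G; 22:A/T; 28:G/A.
That gives 7 mismatches out of 32 aligned sites, so the Hamming distance is 7.

7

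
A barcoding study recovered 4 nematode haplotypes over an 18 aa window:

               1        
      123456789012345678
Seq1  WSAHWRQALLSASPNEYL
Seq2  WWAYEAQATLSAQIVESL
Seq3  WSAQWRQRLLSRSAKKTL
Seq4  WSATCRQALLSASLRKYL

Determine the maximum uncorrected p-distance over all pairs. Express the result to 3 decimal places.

0.667

Pairwise Hamming distances:
  Seq1 vs Seq2: 9
  Seq1 vs Seq3: 7
  Seq1 vs Seq4: 5
  Seq2 vs Seq3: 12
  Seq2 vs Seq4: 10
  Seq3 vs Seq4: 7
The largest is 12 mismatches, between Seq2 and Seq3; p = 12/18 = 0.667.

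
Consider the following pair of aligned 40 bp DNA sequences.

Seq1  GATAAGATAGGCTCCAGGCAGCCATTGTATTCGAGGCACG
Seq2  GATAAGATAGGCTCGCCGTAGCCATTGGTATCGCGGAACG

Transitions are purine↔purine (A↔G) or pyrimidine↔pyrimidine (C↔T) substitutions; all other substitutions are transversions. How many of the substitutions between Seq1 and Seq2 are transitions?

Mismatches occur at site 15 (C/G, transversion), site 16 (A/C, transversion), site 17 (G/C, transversion), site 19 (C/T, transition), site 28 (T/G, transversion), site 29 (A/T, transversion), site 30 (T/A, transversion), site 34 (A/C, transversion), site 37 (C/A, transversion).
Of the 9 differences, 1 transition and 8 transversions, so the answer is 1.

1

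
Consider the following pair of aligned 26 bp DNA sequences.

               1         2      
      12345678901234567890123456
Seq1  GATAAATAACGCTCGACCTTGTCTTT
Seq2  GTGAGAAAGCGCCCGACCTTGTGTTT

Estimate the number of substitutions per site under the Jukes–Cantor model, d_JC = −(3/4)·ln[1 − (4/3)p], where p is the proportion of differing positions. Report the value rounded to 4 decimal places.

0.3335

Differing sites — 2:A/T; 3:T/G; 5:A/G; 7:T/A; 9:A/G; 13:T/C; 23:C/G.
p = 7/26 = 0.269231.
d = −0.75 · ln(1 − (4/3)·0.269231) = −0.75 · ln(0.641025) = −0.75 · (-0.444687) = 0.3335.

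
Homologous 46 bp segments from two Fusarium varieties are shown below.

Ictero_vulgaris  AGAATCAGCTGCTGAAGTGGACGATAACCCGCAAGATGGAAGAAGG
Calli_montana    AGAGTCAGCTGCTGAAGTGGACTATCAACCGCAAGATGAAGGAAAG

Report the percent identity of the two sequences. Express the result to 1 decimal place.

84.8%

Differing sites — 4:A/G; 23:G/T; 26:A/C; 28:C/A; 39:G/A; 41:A/G; 45:G/A.
39 of the 46 sites match, so the percent identity is 39/46 × 100 = 84.8%.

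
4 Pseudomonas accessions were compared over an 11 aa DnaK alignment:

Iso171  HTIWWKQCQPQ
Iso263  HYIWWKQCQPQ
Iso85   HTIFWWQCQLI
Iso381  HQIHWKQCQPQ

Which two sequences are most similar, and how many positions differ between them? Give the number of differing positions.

1

Pairwise Hamming distances:
  Iso171 vs Iso263: 1
  Iso171 vs Iso85: 4
  Iso171 vs Iso381: 2
  Iso263 vs Iso85: 5
  Iso263 vs Iso381: 2
  Iso85 vs Iso381: 5
The smallest is 1, between Iso171 and Iso263.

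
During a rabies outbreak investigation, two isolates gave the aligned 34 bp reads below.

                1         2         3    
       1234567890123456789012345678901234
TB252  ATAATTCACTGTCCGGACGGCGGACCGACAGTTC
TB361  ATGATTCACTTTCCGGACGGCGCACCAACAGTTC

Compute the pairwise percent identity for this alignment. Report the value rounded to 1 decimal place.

88.2%

Mismatches occur at site 3 (A↔G), site 11 (G↔T), site 23 (G↔C), site 27 (G↔A).
30 of the 34 sites match, so the percent identity is 30/34 × 100 = 88.2%.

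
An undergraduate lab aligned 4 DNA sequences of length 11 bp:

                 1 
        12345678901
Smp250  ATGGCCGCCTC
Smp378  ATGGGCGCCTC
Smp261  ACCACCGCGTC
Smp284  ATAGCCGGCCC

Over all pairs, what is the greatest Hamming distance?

6

Pairwise Hamming distances:
  Smp250 vs Smp378: 1
  Smp250 vs Smp261: 4
  Smp250 vs Smp284: 3
  Smp378 vs Smp261: 5
  Smp378 vs Smp284: 4
  Smp261 vs Smp284: 6
The largest is 6, between Smp261 and Smp284.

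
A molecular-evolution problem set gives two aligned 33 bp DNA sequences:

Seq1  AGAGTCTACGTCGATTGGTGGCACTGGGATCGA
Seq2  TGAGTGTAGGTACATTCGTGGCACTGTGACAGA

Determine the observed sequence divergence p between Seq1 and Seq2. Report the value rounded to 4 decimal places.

Mismatches occur at site 1 (A↔T), site 6 (C↔G), site 9 (C↔G), site 12 (C↔A), site 13 (G↔C), site 17 (G↔C), site 27 (G↔T), site 30 (T↔C), site 31 (C↔A).
There are 9 differences over 33 sites, so p = 9/33 = 0.2727.

0.2727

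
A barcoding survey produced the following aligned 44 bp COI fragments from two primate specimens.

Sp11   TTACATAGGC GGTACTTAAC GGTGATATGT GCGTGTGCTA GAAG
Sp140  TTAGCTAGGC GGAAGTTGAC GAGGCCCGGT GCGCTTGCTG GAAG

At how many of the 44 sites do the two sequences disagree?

Mismatches occur at site 4 (C/G), site 5 (A/C), site 13 (T/A), site 15 (C/G), site 18 (A/G), site 22 (G/A), site 23 (T/G), site 25 (A/C), site 26 (T/C), site 27 (A/C), site 28 (T/G), site 34 (T/C), site 35 (G/T), site 40 (A/G).
That gives 14 mismatches out of 44 aligned sites, so the Hamming distance is 14.

14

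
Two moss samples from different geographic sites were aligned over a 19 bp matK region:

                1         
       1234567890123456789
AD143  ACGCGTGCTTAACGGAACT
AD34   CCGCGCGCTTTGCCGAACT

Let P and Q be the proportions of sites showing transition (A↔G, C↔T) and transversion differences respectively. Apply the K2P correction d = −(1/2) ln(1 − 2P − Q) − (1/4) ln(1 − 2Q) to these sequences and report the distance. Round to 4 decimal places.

The sequences differ at positions 1 (A/C, transversion), 6 (T/C, transition), 11 (A/T, transversion), 12 (A/G, transition), 14 (G/C, transversion).
Of the 5 differences, 2 transitions and 3 transversions over 19 sites: P = 2/19 = 0.105263, Q = 3/19 = 0.157895.
d = −0.5·ln(0.631579) − 0.25·ln(0.684210) = −0.5·(-0.459532) − 0.25·(-0.379490) = 0.3246.

0.3246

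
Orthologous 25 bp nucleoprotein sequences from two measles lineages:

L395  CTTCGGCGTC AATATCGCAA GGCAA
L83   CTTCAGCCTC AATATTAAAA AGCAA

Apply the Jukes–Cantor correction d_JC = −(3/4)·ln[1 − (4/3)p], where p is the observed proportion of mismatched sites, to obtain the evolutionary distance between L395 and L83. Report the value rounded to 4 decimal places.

0.2892

Mismatches occur at site 5 (G/A), site 8 (G/C), site 16 (C/T), site 17 (G/A), site 18 (C/A), site 21 (G/A).
p = 6/25 = 0.240000.
d = −0.75 · ln(1 − (4/3)·0.240000) = −0.75 · ln(0.680000) = −0.75 · (-0.385662) = 0.2892.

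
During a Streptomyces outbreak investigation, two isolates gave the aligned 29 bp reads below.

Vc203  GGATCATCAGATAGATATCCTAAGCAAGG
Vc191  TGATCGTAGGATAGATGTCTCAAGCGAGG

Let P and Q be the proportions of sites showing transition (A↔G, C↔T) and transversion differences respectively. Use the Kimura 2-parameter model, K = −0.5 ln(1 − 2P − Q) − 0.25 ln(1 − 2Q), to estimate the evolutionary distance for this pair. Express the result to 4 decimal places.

0.3667

Differing sites — 1:G/T (Tv); 6:A/G (Ti); 8:C/A (Tv); 9:A/G (Ti); 17:A/G (Ti); 20:C/T (Ti); 21:T/C (Ti); 26:A/G (Ti).
Of the 8 differences, 6 transitions and 2 transversions over 29 sites: P = 6/29 = 0.206897, Q = 2/29 = 0.068966.
d = −0.5·ln(0.517240) − 0.25·ln(0.862068) = −0.5·(-0.659248) − 0.25·(-0.148421) = 0.3667.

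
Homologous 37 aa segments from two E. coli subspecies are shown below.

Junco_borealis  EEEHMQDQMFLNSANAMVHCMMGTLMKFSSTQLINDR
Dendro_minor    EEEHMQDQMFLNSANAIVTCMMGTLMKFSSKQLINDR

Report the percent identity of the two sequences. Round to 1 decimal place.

The sequences differ at positions 17 (M/I), 19 (H/T), 31 (T/K).
34 of the 37 sites match, so the percent identity is 34/37 × 100 = 91.9%.

91.9%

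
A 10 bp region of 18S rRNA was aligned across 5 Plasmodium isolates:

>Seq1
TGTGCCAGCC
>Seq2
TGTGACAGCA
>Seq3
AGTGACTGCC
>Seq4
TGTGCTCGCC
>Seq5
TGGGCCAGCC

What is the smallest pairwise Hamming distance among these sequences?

Pairwise Hamming distances:
  Seq1 vs Seq2: 2
  Seq1 vs Seq3: 3
  Seq1 vs Seq4: 2
  Seq1 vs Seq5: 1
  Seq2 vs Seq3: 3
  Seq2 vs Seq4: 4
  Seq2 vs Seq5: 3
  Seq3 vs Seq4: 4
  Seq3 vs Seq5: 4
  Seq4 vs Seq5: 3
The smallest is 1, between Seq1 and Seq5.

1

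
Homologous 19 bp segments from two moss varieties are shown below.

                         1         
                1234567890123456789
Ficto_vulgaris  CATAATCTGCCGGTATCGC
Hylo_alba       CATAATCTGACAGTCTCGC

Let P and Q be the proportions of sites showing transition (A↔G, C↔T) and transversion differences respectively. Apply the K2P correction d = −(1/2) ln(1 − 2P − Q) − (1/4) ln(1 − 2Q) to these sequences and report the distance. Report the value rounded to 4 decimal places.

Mismatches occur at site 10 (C/A, transversion), site 12 (G/A, transition), site 15 (A/C, transversion).
Of the 3 differences, 1 transition and 2 transversions over 19 sites: P = 1/19 = 0.052632, Q = 2/19 = 0.105263.
d = −0.5·ln(0.789473) − 0.25·ln(0.789474) = −0.5·(-0.236390) − 0.25·(-0.236388) = 0.1773.

0.1773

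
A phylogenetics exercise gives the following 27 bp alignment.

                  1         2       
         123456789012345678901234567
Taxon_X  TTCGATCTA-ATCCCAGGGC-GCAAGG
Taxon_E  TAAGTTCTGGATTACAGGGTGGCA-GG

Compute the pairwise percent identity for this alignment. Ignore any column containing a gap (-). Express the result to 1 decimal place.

70.8%

Excluding the 3 gap columns leaves 24 comparable sites.
Mismatches occur at site 2 (T→A), site 3 (C→A), site 5 (A→T), site 9 (A→G), site 13 (C→T), site 14 (C→A), site 20 (C→T).
17 of the 24 comparable sites match, so the percent identity is 17/24 × 100 = 70.8%.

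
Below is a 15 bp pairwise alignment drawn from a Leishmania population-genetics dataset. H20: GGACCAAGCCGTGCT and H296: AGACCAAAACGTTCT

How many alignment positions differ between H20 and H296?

Differing sites — 1:G/A; 8:G/A; 9:C/A; 13:G/T.
That gives 4 mismatches out of 15 aligned sites, so the Hamming distance is 4.

4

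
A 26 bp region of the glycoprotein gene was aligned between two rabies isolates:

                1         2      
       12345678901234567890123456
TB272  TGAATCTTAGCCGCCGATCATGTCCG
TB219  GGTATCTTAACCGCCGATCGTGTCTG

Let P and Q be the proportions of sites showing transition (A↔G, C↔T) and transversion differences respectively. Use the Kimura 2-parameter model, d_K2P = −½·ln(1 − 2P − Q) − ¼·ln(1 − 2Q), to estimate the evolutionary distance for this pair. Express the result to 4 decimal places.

0.2256

The sequences differ at positions 1 (T/G, transversion), 3 (A/T, transversion), 10 (G/A, transition), 20 (A/G, transition), 25 (C/T, transition).
Of the 5 differences, 3 transitions and 2 transversions over 26 sites: P = 3/26 = 0.115385, Q = 2/26 = 0.076923.
d = −0.5·ln(0.692307) − 0.25·ln(0.846154) = −0.5·(-0.367726) − 0.25·(-0.167054) = 0.2256.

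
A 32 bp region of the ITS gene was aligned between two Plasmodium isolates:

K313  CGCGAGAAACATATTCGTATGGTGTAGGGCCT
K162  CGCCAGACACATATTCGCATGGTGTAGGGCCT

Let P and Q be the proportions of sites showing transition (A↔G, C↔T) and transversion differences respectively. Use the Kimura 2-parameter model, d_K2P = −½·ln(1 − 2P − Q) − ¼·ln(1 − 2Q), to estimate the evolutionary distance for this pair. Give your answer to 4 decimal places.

The sequences differ at positions 4 (G/C, transversion), 8 (A/C, transversion), 18 (T/C, transition).
Of the 3 differences, 1 transition and 2 transversions over 32 sites: P = 1/32 = 0.031250, Q = 2/32 = 0.062500.
d = −0.5·ln(0.875000) − 0.25·ln(0.875000) = −0.5·(-0.133531) − 0.25·(-0.133531) = 0.1001.

0.1001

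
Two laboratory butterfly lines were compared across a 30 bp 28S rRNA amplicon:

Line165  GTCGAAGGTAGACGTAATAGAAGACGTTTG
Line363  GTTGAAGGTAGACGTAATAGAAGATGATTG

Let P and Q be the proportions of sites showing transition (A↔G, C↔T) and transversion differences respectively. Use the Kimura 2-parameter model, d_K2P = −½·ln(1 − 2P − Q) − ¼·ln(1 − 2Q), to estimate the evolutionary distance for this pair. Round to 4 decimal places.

0.1084

Mismatches occur at site 3 (C↔T, transition), site 25 (C↔T, transition), site 27 (T↔A, transversion).
Of the 3 differences, 2 transitions and 1 transversion over 30 sites: P = 2/30 = 0.066667, Q = 1/30 = 0.033333.
d = −0.5·ln(0.833333) − 0.25·ln(0.933334) = −0.5·(-0.182322) − 0.25·(-0.068992) = 0.1084.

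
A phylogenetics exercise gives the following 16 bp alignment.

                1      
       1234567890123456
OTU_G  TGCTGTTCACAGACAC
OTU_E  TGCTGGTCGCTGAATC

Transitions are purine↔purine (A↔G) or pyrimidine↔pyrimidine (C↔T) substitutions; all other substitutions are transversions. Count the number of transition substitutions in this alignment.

Mismatches occur at site 6 (T/G, transversion), site 9 (A/G, transition), site 11 (A/T, transversion), site 14 (C/A, transversion), site 15 (A/T, transversion).
Of the 5 differences, 1 transition and 4 transversions, so the answer is 1.

1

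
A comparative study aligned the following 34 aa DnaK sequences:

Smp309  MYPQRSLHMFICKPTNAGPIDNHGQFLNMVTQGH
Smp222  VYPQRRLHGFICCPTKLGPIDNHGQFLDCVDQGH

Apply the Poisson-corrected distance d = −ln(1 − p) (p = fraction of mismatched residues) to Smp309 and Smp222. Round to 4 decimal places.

The sequences differ at positions 1 (M/V), 6 (S/R), 9 (M/G), 13 (K/C), 16 (N/K), 17 (A/L), 28 (N/D), 29 (M/C), 31 (T/D).
p = 9/34 = 0.264706.
d = −ln(1 − 0.264706) = −ln(0.735294) = 0.3075.

0.3075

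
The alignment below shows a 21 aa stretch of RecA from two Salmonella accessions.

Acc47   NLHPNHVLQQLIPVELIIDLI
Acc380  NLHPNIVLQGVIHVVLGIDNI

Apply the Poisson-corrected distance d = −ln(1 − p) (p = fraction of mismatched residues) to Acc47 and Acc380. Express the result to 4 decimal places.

Mismatches occur at site 6 (H→I), site 10 (Q→G), site 11 (L→V), site 13 (P→H), site 15 (E→V), site 17 (I→G), site 20 (L→N).
p = 7/21 = 0.333333.
d = −ln(1 − 0.333333) = −ln(0.666667) = 0.4055.

0.4055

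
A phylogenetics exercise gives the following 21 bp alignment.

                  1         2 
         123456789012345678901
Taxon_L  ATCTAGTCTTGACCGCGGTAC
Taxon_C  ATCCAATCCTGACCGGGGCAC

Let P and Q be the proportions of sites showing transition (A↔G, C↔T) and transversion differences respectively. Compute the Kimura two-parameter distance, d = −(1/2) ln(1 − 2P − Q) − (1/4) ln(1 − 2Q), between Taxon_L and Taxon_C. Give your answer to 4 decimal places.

0.3048

Differing sites — 4:T/C (Ti); 6:G/A (Ti); 9:T/C (Ti); 16:C/G (Tv); 19:T/C (Ti).
Of the 5 differences, 4 transitions and 1 transversion over 21 sites: P = 4/21 = 0.190476, Q = 1/21 = 0.047619.
d = −0.5·ln(0.571429) − 0.25·ln(0.904762) = −0.5·(-0.559615) − 0.25·(-0.100083) = 0.3048.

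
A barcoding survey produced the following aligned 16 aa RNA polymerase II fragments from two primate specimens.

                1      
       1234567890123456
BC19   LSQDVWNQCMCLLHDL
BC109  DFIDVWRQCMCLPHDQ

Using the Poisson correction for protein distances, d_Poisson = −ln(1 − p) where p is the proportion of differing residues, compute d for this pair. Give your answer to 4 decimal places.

0.4700

Mismatches occur at site 1 (L↔D), site 2 (S↔F), site 3 (Q↔I), site 7 (N↔R), site 13 (L↔P), site 16 (L↔Q).
p = 6/16 = 0.375000.
d = −ln(1 − 0.375000) = −ln(0.625000) = 0.4700.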